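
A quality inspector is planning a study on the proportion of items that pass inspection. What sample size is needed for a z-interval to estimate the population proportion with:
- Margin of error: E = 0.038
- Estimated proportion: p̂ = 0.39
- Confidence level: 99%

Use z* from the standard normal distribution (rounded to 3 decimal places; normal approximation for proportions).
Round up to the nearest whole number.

Using z* for proportion z-interval (normal approximation).

For 99% confidence, z* = 2.576 (from standard normal table)

Sample size formula for proportion z-interval: n = z*²p̂(1-p̂)/E²

n = 2.576² × 0.39 × 0.61 / 0.038²
  = 6.635776 × 0.2379 / 0.001444
  = 1093.2487

Round up to the nearest whole number: n = 1094

1094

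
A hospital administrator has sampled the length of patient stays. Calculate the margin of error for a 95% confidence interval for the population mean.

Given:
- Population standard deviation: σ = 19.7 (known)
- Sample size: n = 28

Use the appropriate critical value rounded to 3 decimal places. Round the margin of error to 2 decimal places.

The population standard deviation σ is known, so use the z-interval margin of error formula.

For 95% confidence, z* = 1.96 (from standard normal table)

Margin of error formula for z-interval: E = z* × σ/√n

E = 1.96 × 19.7/√28
  = 1.96 × 3.722950
  = 7.2970

Rounded to 2 decimal places:

7.30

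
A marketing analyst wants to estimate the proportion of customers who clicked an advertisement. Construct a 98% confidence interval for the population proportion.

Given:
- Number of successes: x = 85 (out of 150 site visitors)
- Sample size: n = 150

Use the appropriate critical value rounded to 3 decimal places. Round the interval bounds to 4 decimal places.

Sample proportion: p̂ = 85/150 = 0.566667

Check conditions for normal approximation:
  np̂ = 85 ≥ 10 ✓
  n(1-p̂) = 65 ≥ 10 ✓

The sample is large enough, so use a z-interval (normal approximation) for the proportion.

For 98% confidence, z* = 2.326 (from standard normal table)

Standard error: SE = √(p̂(1-p̂)/n) = √(0.566667×0.433333/150) = 0.04046031

Margin of error: E = z* × SE = 2.326 × 0.04046031 = 0.094111

Z-interval: p̂ ± E = 0.566667 ± 0.094111 = (0.472556, 0.660777)

Rounded to 4 decimal places:

(0.4726, 0.6608)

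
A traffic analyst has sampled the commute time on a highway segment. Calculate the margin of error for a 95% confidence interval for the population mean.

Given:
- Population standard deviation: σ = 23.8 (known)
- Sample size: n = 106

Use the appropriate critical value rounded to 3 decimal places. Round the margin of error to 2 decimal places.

The population standard deviation σ is known, so use the z-interval margin of error formula.

For 95% confidence, z* = 1.96 (from standard normal table)

Margin of error formula for z-interval: E = z* × σ/√n

E = 1.96 × 23.8/√106
  = 1.96 × 2.311660
  = 4.5309

Rounded to 2 decimal places:

4.53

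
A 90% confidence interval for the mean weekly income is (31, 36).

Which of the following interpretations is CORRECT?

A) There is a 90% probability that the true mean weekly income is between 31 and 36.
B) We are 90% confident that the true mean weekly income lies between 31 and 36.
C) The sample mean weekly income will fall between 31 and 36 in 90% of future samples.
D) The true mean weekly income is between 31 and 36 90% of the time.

A confidence interval represents our confidence in the procedure, not a probability statement about the parameter.

Key concept: If we repeated this sampling process many times and computed a 90% CI each time, about 90% of those intervals would contain the true population parameter.

For this specific interval (31, 36):
- Midpoint (point estimate): 33.5
- Margin of error: 2.5

The correct interpretation is the one stating confidence that the true parameter lies in the interval — option B.

B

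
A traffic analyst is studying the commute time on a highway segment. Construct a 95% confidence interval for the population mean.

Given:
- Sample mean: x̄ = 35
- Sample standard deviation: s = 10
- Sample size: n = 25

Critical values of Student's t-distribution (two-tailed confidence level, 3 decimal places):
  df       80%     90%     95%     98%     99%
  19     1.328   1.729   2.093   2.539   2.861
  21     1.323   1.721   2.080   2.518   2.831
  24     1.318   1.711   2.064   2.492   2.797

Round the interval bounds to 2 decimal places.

The population standard deviation σ is unknown (only the sample standard deviation s is given), so use a t-interval with df = n - 1 = 25 - 1 = 24.

For 95% confidence with df = 24, t* = 2.064 (from t-table)

Standard error: SE = s/√n = 10/√25 = 2.000000

Margin of error: E = t* × SE = 2.064 × 2.000000 = 4.1280

T-interval: x̄ ± E = 35 ± 4.1280 = (30.8720, 39.1280)

Rounded to 2 decimal places:

(30.87, 39.13)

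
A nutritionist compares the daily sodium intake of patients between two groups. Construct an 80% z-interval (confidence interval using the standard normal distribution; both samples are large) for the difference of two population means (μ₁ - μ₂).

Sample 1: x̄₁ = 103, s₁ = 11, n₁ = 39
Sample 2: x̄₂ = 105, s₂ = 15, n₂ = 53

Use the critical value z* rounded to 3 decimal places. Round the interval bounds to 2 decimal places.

Both samples are large (n₁ = 39 ≥ 30, n₂ = 53 ≥ 30), so a z-interval for the difference of means applies.

Point estimate: x̄₁ - x̄₂ = 103 - 105 = -2

Standard error: SE = √(s₁²/n₁ + s₂²/n₂)
= √(11²/39 + 15²/53)
= √(3.102564 + 4.245283)
= 2.710691

For 80% confidence, z* = 1.282 (from standard normal table)
Margin of error: E = z* × SE = 1.282 × 2.710691 = 3.4751

Z-interval: (x̄₁ - x̄₂) ± E = -2 ± 3.4751 = (-5.4751, 1.4751)

Rounded to 2 decimal places:

(-5.48, 1.48)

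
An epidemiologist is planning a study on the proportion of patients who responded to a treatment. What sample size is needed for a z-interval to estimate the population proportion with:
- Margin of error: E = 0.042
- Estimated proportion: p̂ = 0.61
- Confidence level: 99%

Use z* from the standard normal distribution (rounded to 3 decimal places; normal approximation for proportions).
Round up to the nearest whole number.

Using z* for proportion z-interval (normal approximation).

For 99% confidence, z* = 2.576 (from standard normal table)

Sample size formula for proportion z-interval: n = z*²p̂(1-p̂)/E²

n = 2.576² × 0.61 × 0.39 / 0.042²
  = 6.635776 × 0.2379 / 0.001764
  = 894.9269

Round up to the nearest whole number: n = 895

895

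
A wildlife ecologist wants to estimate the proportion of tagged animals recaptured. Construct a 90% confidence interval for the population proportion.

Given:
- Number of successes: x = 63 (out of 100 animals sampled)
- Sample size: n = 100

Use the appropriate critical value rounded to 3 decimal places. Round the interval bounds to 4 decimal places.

Sample proportion: p̂ = 63/100 = 0.630000

Check conditions for normal approximation:
  np̂ = 63 ≥ 10 ✓
  n(1-p̂) = 37 ≥ 10 ✓

The sample is large enough, so use a z-interval (normal approximation) for the proportion.

For 90% confidence, z* = 1.645 (from standard normal table)

Standard error: SE = √(p̂(1-p̂)/n) = √(0.630000×0.370000/100) = 0.04828043

Margin of error: E = z* × SE = 1.645 × 0.04828043 = 0.079421

Z-interval: p̂ ± E = 0.630000 ± 0.079421 = (0.550579, 0.709421)

Rounded to 4 decimal places:

(0.5506, 0.7094)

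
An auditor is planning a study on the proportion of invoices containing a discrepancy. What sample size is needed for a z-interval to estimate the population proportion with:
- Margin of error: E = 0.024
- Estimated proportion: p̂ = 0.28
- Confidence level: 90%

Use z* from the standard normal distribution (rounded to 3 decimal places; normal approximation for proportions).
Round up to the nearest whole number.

Using z* for proportion z-interval (normal approximation).

For 90% confidence, z* = 1.645 (from standard normal table)

Sample size formula for proportion z-interval: n = z*²p̂(1-p̂)/E²

n = 1.645² × 0.28 × 0.72 / 0.024²
  = 2.706025 × 0.2016 / 0.000576
  = 947.1087

Round up to the nearest whole number: n = 948

948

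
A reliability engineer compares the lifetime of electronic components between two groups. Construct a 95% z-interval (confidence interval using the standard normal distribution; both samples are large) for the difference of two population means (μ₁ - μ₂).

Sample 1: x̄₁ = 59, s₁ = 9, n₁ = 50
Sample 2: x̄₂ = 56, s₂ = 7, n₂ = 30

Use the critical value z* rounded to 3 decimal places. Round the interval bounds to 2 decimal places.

Both samples are large (n₁ = 50 ≥ 30, n₂ = 30 ≥ 30), so a z-interval for the difference of means applies.

Point estimate: x̄₁ - x̄₂ = 59 - 56 = 3

Standard error: SE = √(s₁²/n₁ + s₂²/n₂)
= √(9²/50 + 7²/30)
= √(1.620000 + 1.633333)
= 1.803700

For 95% confidence, z* = 1.96 (from standard normal table)
Margin of error: E = z* × SE = 1.96 × 1.803700 = 3.5353

Z-interval: (x̄₁ - x̄₂) ± E = 3 ± 3.5353 = (-0.5353, 6.5353)

Rounded to 2 decimal places:

(-0.54, 6.54)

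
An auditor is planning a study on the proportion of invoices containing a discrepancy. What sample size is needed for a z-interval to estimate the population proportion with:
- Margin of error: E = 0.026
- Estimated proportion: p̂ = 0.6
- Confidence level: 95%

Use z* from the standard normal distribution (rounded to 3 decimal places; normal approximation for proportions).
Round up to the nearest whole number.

Using z* for proportion z-interval (normal approximation).

For 95% confidence, z* = 1.96 (from standard normal table)

Sample size formula for proportion z-interval: n = z*²p̂(1-p̂)/E²

n = 1.96² × 0.6 × 0.4 / 0.026²
  = 3.8416 × 0.24 / 0.000676
  = 1363.8817

Round up to the nearest whole number: n = 1364

1364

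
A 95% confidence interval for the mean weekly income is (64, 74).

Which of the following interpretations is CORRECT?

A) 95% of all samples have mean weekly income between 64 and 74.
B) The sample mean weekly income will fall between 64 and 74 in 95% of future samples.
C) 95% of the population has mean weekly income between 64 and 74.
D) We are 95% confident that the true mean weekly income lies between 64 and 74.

A confidence interval represents our confidence in the procedure, not a probability statement about the parameter.

Key concept: If we repeated this sampling process many times and computed a 95% CI each time, about 95% of those intervals would contain the true population parameter.

For this specific interval (64, 74):
- Midpoint (point estimate): 69
- Margin of error: 5

The correct interpretation is the one stating confidence that the true parameter lies in the interval — option D.

D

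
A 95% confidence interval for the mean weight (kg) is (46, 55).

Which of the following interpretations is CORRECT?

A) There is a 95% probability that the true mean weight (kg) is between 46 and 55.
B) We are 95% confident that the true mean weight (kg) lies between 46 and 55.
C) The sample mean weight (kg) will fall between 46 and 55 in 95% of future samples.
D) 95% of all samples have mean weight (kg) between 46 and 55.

A confidence interval represents our confidence in the procedure, not a probability statement about the parameter.

Key concept: If we repeated this sampling process many times and computed a 95% CI each time, about 95% of those intervals would contain the true population parameter.

For this specific interval (46, 55):
- Midpoint (point estimate): 50.5
- Margin of error: 4.5

The correct interpretation is the one stating confidence that the true parameter lies in the interval — option B.

B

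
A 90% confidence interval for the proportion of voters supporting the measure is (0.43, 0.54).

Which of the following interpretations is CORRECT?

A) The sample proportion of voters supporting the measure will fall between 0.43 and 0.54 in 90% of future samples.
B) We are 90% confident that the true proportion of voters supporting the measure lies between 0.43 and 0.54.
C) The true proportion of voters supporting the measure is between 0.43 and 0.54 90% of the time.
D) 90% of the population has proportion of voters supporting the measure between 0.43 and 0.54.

A confidence interval represents our confidence in the procedure, not a probability statement about the parameter.

Key concept: If we repeated this sampling process many times and computed a 90% CI each time, about 90% of those intervals would contain the true population parameter.

For this specific interval (0.43, 0.54):
- Midpoint (point estimate): 0.485
- Margin of error: 0.055

The correct interpretation is the one stating confidence that the true parameter lies in the interval — option B.

B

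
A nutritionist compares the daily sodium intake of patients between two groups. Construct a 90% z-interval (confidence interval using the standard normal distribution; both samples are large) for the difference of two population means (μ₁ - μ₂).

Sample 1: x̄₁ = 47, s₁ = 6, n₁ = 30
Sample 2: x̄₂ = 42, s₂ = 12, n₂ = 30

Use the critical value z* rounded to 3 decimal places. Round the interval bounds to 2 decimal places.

Both samples are large (n₁ = 30 ≥ 30, n₂ = 30 ≥ 30), so a z-interval for the difference of means applies.

Point estimate: x̄₁ - x̄₂ = 47 - 42 = 5

Standard error: SE = √(s₁²/n₁ + s₂²/n₂)
= √(6²/30 + 12²/30)
= √(1.200000 + 4.800000)
= 2.449490

For 90% confidence, z* = 1.645 (from standard normal table)
Margin of error: E = z* × SE = 1.645 × 2.449490 = 4.0294

Z-interval: (x̄₁ - x̄₂) ± E = 5 ± 4.0294 = (0.9706, 9.0294)

Rounded to 2 decimal places:

(0.97, 9.03)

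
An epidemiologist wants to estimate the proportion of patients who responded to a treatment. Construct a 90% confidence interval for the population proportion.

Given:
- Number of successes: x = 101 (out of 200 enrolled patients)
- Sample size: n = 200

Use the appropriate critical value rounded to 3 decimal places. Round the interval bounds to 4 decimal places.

Sample proportion: p̂ = 101/200 = 0.505000

Check conditions for normal approximation:
  np̂ = 101 ≥ 10 ✓
  n(1-p̂) = 99 ≥ 10 ✓

The sample is large enough, so use a z-interval (normal approximation) for the proportion.

For 90% confidence, z* = 1.645 (from standard normal table)

Standard error: SE = √(p̂(1-p̂)/n) = √(0.505000×0.495000/200) = 0.03535357

Margin of error: E = z* × SE = 1.645 × 0.03535357 = 0.058157

Z-interval: p̂ ± E = 0.505000 ± 0.058157 = (0.446843, 0.563157)

Rounded to 4 decimal places:

(0.4468, 0.5632)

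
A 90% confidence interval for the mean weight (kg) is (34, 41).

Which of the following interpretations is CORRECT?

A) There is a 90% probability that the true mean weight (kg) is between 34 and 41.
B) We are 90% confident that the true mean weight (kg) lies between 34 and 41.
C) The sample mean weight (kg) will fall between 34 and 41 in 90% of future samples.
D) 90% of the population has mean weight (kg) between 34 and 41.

A confidence interval represents our confidence in the procedure, not a probability statement about the parameter.

Key concept: If we repeated this sampling process many times and computed a 90% CI each time, about 90% of those intervals would contain the true population parameter.

For this specific interval (34, 41):
- Midpoint (point estimate): 37.5
- Margin of error: 3.5

The correct interpretation is the one stating confidence that the true parameter lies in the interval — option B.

B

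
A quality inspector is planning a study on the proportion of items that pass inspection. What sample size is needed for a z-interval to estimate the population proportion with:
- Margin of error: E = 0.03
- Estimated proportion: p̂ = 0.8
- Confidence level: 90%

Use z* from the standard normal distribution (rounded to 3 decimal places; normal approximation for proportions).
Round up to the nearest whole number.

Using z* for proportion z-interval (normal approximation).

For 90% confidence, z* = 1.645 (from standard normal table)

Sample size formula for proportion z-interval: n = z*²p̂(1-p̂)/E²

n = 1.645² × 0.8 × 0.2 / 0.03²
  = 2.706025 × 0.16 / 0.0009
  = 481.0711

Round up to the nearest whole number: n = 482

482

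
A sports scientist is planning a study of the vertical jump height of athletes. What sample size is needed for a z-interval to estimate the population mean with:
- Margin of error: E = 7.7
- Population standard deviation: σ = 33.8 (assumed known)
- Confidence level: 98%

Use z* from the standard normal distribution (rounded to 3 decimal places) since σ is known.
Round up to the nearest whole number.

Using z* since population σ is known (z-interval formula).

For 98% confidence, z* = 2.326 (from standard normal table)

Sample size formula for z-interval: n = (z*σ/E)²

n = (2.326 × 33.8 / 7.7)²
  = (10.210234)²
  = 104.2489

Round up to the nearest whole number: n = 105

105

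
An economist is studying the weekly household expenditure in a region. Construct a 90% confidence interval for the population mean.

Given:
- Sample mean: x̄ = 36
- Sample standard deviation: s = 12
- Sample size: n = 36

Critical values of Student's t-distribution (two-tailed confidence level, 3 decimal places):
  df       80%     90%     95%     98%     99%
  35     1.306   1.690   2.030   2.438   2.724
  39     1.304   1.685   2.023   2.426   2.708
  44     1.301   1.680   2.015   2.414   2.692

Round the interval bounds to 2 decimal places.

The population standard deviation σ is unknown (only the sample standard deviation s is given), so use a t-interval with df = n - 1 = 36 - 1 = 35.

For 90% confidence with df = 35, t* = 1.690 (from t-table)

Standard error: SE = s/√n = 12/√36 = 2.000000

Margin of error: E = t* × SE = 1.690 × 2.000000 = 3.3800

T-interval: x̄ ± E = 36 ± 3.3800 = (32.6200, 39.3800)

Rounded to 2 decimal places:

(32.62, 39.38)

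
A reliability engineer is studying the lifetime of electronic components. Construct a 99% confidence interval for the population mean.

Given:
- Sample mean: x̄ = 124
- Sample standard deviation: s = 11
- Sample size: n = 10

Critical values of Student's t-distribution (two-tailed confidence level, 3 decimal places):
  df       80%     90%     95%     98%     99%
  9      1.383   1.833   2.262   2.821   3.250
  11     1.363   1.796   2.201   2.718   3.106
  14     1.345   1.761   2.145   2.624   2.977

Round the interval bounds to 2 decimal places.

The population standard deviation σ is unknown (only the sample standard deviation s is given), so use a t-interval with df = n - 1 = 10 - 1 = 9.

For 99% confidence with df = 9, t* = 3.250 (from t-table)

Standard error: SE = s/√n = 11/√10 = 3.478505

Margin of error: E = t* × SE = 3.250 × 3.478505 = 11.3051

T-interval: x̄ ± E = 124 ± 11.3051 = (112.6949, 135.3051)

Rounded to 2 decimal places:

(112.69, 135.31)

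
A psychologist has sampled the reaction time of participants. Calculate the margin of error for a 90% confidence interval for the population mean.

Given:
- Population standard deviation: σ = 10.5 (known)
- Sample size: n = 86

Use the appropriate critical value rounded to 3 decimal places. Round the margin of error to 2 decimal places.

The population standard deviation σ is known, so use the z-interval margin of error formula.

For 90% confidence, z* = 1.645 (from standard normal table)

Margin of error formula for z-interval: E = z* × σ/√n

E = 1.645 × 10.5/√86
  = 1.645 × 1.132244
  = 1.8625

Rounded to 2 decimal places:

1.86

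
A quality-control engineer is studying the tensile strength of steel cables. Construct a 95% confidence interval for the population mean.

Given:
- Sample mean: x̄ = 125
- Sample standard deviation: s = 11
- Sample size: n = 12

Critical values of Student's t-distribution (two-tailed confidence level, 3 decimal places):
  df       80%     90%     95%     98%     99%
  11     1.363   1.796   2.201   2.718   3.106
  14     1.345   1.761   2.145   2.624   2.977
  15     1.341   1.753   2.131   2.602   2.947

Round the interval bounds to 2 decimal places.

The population standard deviation σ is unknown (only the sample standard deviation s is given), so use a t-interval with df = n - 1 = 12 - 1 = 11.

For 95% confidence with df = 11, t* = 2.201 (from t-table)

Standard error: SE = s/√n = 11/√12 = 3.175426

Margin of error: E = t* × SE = 2.201 × 3.175426 = 6.9891

T-interval: x̄ ± E = 125 ± 6.9891 = (118.0109, 131.9891)

Rounded to 2 decimal places:

(118.01, 131.99)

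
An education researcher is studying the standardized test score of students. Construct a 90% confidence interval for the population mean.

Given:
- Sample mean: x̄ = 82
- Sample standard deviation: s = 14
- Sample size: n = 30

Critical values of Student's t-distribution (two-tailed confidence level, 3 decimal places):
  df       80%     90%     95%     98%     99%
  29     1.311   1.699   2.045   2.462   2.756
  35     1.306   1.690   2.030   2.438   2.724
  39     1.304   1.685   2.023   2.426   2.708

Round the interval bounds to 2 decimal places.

The population standard deviation σ is unknown (only the sample standard deviation s is given), so use a t-interval with df = n - 1 = 30 - 1 = 29.

For 90% confidence with df = 29, t* = 1.699 (from t-table)

Standard error: SE = s/√n = 14/√30 = 2.556039

Margin of error: E = t* × SE = 1.699 × 2.556039 = 4.3427

T-interval: x̄ ± E = 82 ± 4.3427 = (77.6573, 86.3427)

Rounded to 2 decimal places:

(77.66, 86.34)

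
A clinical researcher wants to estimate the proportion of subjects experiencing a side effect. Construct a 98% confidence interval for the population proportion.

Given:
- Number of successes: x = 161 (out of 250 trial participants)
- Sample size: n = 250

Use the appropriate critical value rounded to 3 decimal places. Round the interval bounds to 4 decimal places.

Sample proportion: p̂ = 161/250 = 0.644000

Check conditions for normal approximation:
  np̂ = 161 ≥ 10 ✓
  n(1-p̂) = 89 ≥ 10 ✓

The sample is large enough, so use a z-interval (normal approximation) for the proportion.

For 98% confidence, z* = 2.326 (from standard normal table)

Standard error: SE = √(p̂(1-p̂)/n) = √(0.644000×0.356000/250) = 0.03028293

Margin of error: E = z* × SE = 2.326 × 0.03028293 = 0.070438

Z-interval: p̂ ± E = 0.644000 ± 0.070438 = (0.573562, 0.714438)

Rounded to 4 decimal places:

(0.5736, 0.7144)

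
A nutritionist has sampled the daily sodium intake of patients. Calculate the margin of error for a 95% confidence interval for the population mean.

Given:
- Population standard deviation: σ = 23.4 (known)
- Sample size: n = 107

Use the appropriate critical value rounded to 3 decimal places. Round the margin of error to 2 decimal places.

The population standard deviation σ is known, so use the z-interval margin of error formula.

For 95% confidence, z* = 1.96 (from standard normal table)

Margin of error formula for z-interval: E = z* × σ/√n

E = 1.96 × 23.4/√107
  = 1.96 × 2.262163
  = 4.4338

Rounded to 2 decimal places:

4.43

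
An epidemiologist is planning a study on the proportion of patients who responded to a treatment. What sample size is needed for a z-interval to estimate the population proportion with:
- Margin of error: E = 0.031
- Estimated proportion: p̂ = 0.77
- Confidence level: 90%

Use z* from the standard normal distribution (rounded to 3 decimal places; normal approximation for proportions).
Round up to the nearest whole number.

Using z* for proportion z-interval (normal approximation).

For 90% confidence, z* = 1.645 (from standard normal table)

Sample size formula for proportion z-interval: n = z*²p̂(1-p̂)/E²

n = 1.645² × 0.77 × 0.23 / 0.031²
  = 2.706025 × 0.1771 / 0.000961
  = 498.6858

Round up to the nearest whole number: n = 499

499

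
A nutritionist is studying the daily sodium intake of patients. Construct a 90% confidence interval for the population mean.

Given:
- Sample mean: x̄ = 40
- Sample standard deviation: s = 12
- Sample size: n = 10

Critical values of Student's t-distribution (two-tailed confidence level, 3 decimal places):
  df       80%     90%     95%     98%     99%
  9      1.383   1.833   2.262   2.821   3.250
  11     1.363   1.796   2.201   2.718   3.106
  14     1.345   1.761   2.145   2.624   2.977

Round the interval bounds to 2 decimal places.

The population standard deviation σ is unknown (only the sample standard deviation s is given), so use a t-interval with df = n - 1 = 10 - 1 = 9.

For 90% confidence with df = 9, t* = 1.833 (from t-table)

Standard error: SE = s/√n = 12/√10 = 3.794733

Margin of error: E = t* × SE = 1.833 × 3.794733 = 6.9557

T-interval: x̄ ± E = 40 ± 6.9557 = (33.0443, 46.9557)

Rounded to 2 decimal places:

(33.04, 46.96)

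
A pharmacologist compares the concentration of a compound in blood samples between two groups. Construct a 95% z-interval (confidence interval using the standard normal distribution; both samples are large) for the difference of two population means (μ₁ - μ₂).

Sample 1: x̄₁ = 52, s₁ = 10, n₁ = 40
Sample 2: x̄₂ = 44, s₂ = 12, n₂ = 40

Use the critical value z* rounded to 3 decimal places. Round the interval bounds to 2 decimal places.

Both samples are large (n₁ = 40 ≥ 30, n₂ = 40 ≥ 30), so a z-interval for the difference of means applies.

Point estimate: x̄₁ - x̄₂ = 52 - 44 = 8

Standard error: SE = √(s₁²/n₁ + s₂²/n₂)
= √(10²/40 + 12²/40)
= √(2.500000 + 3.600000)
= 2.469818

For 95% confidence, z* = 1.96 (from standard normal table)
Margin of error: E = z* × SE = 1.96 × 2.469818 = 4.8408

Z-interval: (x̄₁ - x̄₂) ± E = 8 ± 4.8408 = (3.1592, 12.8408)

Rounded to 2 decimal places:

(3.16, 12.84)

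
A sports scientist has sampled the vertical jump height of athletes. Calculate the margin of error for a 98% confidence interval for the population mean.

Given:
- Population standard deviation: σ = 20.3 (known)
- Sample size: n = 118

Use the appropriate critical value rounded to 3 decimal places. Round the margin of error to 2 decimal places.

The population standard deviation σ is known, so use the z-interval margin of error formula.

For 98% confidence, z* = 2.326 (from standard normal table)

Margin of error formula for z-interval: E = z* × σ/√n

E = 2.326 × 20.3/√118
  = 2.326 × 1.868766
  = 4.3468

Rounded to 2 decimal places:

4.35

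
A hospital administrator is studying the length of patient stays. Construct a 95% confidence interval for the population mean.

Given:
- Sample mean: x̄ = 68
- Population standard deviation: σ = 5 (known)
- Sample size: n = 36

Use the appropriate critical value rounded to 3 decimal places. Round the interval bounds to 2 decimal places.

The population standard deviation σ is known, so use a z-interval (standard normal critical value).

For 95% confidence, z* = 1.96 (from standard normal table)

Standard error: SE = σ/√n = 5/√36 = 0.833333

Margin of error: E = z* × SE = 1.96 × 0.833333 = 1.6333

Z-interval: x̄ ± E = 68 ± 1.6333 = (66.3667, 69.6333)

Rounded to 2 decimal places:

(66.37, 69.63)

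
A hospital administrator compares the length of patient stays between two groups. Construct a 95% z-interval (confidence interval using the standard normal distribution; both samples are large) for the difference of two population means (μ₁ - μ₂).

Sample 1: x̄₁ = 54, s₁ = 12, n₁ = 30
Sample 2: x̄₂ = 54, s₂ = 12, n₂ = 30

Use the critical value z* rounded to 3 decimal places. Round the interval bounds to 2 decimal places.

Both samples are large (n₁ = 30 ≥ 30, n₂ = 30 ≥ 30), so a z-interval for the difference of means applies.

Point estimate: x̄₁ - x̄₂ = 54 - 54 = 0

Standard error: SE = √(s₁²/n₁ + s₂²/n₂)
= √(12²/30 + 12²/30)
= √(4.800000 + 4.800000)
= 3.098387

For 95% confidence, z* = 1.96 (from standard normal table)
Margin of error: E = z* × SE = 1.96 × 3.098387 = 6.0728

Z-interval: (x̄₁ - x̄₂) ± E = 0 ± 6.0728 = (-6.0728, 6.0728)

Rounded to 2 decimal places:

(-6.07, 6.07)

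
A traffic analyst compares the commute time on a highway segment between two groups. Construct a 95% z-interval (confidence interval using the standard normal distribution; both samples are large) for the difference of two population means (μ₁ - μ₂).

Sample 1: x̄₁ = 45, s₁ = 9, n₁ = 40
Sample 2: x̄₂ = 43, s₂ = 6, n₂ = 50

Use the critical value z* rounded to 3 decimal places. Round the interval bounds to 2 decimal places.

Both samples are large (n₁ = 40 ≥ 30, n₂ = 50 ≥ 30), so a z-interval for the difference of means applies.

Point estimate: x̄₁ - x̄₂ = 45 - 43 = 2

Standard error: SE = √(s₁²/n₁ + s₂²/n₂)
= √(9²/40 + 6²/50)
= √(2.025000 + 0.720000)
= 1.656804

For 95% confidence, z* = 1.96 (from standard normal table)
Margin of error: E = z* × SE = 1.96 × 1.656804 = 3.2473

Z-interval: (x̄₁ - x̄₂) ± E = 2 ± 3.2473 = (-1.2473, 5.2473)

Rounded to 2 decimal places:

(-1.25, 5.25)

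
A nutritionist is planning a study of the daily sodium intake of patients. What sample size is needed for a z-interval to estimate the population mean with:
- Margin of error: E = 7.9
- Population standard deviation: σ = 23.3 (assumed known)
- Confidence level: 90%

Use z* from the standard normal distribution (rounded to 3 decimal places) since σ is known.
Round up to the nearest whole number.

Using z* since population σ is known (z-interval formula).

For 90% confidence, z* = 1.645 (from standard normal table)

Sample size formula for z-interval: n = (z*σ/E)²

n = (1.645 × 23.3 / 7.9)²
  = (4.851709)²
  = 23.5391

Round up to the nearest whole number: n = 24

24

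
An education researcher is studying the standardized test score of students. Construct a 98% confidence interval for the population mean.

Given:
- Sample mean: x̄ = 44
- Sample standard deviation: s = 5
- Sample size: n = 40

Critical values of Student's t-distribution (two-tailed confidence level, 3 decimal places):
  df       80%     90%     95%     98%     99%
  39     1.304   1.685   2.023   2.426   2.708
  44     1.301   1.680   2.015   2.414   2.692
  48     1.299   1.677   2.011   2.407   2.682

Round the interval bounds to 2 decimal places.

The population standard deviation σ is unknown (only the sample standard deviation s is given), so use a t-interval with df = n - 1 = 40 - 1 = 39.

For 98% confidence with df = 39, t* = 2.426 (from t-table)

Standard error: SE = s/√n = 5/√40 = 0.790569

Margin of error: E = t* × SE = 2.426 × 0.790569 = 1.9179

T-interval: x̄ ± E = 44 ± 1.9179 = (42.0821, 45.9179)

Rounded to 2 decimal places:

(42.08, 45.92)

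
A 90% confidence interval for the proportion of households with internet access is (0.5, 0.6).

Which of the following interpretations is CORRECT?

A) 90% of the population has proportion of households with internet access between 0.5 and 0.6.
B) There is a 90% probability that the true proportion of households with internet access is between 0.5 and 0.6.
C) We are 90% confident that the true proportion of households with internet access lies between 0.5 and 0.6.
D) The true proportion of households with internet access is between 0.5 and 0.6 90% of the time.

A confidence interval represents our confidence in the procedure, not a probability statement about the parameter.

Key concept: If we repeated this sampling process many times and computed a 90% CI each time, about 90% of those intervals would contain the true population parameter.

For this specific interval (0.5, 0.6):
- Midpoint (point estimate): 0.55
- Margin of error: 0.05

The correct interpretation is the one stating confidence that the true parameter lies in the interval — option C.

C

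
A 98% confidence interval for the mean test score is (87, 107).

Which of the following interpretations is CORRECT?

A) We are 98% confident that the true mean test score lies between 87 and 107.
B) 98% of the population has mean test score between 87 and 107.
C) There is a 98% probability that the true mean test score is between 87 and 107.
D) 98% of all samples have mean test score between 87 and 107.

A confidence interval represents our confidence in the procedure, not a probability statement about the parameter.

Key concept: If we repeated this sampling process many times and computed a 98% CI each time, about 98% of those intervals would contain the true population parameter.

For this specific interval (87, 107):
- Midpoint (point estimate): 97
- Margin of error: 10

The correct interpretation is the one stating confidence that the true parameter lies in the interval — option A.

A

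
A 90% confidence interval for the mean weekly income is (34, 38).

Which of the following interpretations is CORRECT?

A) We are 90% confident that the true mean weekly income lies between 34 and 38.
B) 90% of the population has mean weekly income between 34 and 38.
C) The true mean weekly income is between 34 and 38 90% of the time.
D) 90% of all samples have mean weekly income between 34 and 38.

A confidence interval represents our confidence in the procedure, not a probability statement about the parameter.

Key concept: If we repeated this sampling process many times and computed a 90% CI each time, about 90% of those intervals would contain the true population parameter.

For this specific interval (34, 38):
- Midpoint (point estimate): 36
- Margin of error: 2

The correct interpretation is the one stating confidence that the true parameter lies in the interval — option A.

A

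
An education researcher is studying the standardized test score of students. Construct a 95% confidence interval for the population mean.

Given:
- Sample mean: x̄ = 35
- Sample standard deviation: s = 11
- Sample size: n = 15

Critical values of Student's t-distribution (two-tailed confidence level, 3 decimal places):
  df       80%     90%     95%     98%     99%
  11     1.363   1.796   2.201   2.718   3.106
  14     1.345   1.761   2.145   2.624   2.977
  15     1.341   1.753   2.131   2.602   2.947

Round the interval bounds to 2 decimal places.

The population standard deviation σ is unknown (only the sample standard deviation s is given), so use a t-interval with df = n - 1 = 15 - 1 = 14.

For 95% confidence with df = 14, t* = 2.145 (from t-table)

Standard error: SE = s/√n = 11/√15 = 2.840188

Margin of error: E = t* × SE = 2.145 × 2.840188 = 6.0922

T-interval: x̄ ± E = 35 ± 6.0922 = (28.9078, 41.0922)

Rounded to 2 decimal places:

(28.91, 41.09)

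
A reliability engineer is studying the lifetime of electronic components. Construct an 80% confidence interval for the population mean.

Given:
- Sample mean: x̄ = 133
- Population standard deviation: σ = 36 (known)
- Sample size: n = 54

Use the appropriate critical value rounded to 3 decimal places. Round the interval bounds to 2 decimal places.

The population standard deviation σ is known, so use a z-interval (standard normal critical value).

For 80% confidence, z* = 1.282 (from standard normal table)

Standard error: SE = σ/√n = 36/√54 = 4.898979

Margin of error: E = z* × SE = 1.282 × 4.898979 = 6.2805

Z-interval: x̄ ± E = 133 ± 6.2805 = (126.7195, 139.2805)

Rounded to 2 decimal places:

(126.72, 139.28)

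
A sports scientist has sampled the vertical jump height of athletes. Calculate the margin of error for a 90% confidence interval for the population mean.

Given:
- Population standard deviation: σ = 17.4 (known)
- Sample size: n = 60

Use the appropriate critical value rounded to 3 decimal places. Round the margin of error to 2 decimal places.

The population standard deviation σ is known, so use the z-interval margin of error formula.

For 90% confidence, z* = 1.645 (from standard normal table)

Margin of error formula for z-interval: E = z* × σ/√n

E = 1.645 × 17.4/√60
  = 1.645 × 2.246330
  = 3.6952

Rounded to 2 decimal places:

3.70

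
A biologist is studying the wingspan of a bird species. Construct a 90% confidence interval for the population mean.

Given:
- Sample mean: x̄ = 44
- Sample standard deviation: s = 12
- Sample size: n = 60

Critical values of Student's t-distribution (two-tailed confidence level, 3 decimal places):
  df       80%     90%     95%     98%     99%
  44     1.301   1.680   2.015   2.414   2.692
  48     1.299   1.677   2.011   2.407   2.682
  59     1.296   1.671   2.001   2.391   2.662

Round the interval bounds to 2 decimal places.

The population standard deviation σ is unknown (only the sample standard deviation s is given), so use a t-interval with df = n - 1 = 60 - 1 = 59.

For 90% confidence with df = 59, t* = 1.671 (from t-table)

Standard error: SE = s/√n = 12/√60 = 1.549193

Margin of error: E = t* × SE = 1.671 × 1.549193 = 2.5887

T-interval: x̄ ± E = 44 ± 2.5887 = (41.4113, 46.5887)

Rounded to 2 decimal places:

(41.41, 46.59)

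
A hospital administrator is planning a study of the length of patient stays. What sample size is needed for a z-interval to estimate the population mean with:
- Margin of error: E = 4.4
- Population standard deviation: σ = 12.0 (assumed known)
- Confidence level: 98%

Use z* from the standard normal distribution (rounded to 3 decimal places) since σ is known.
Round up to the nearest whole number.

Using z* since population σ is known (z-interval formula).

For 98% confidence, z* = 2.326 (from standard normal table)

Sample size formula for z-interval: n = (z*σ/E)²

n = (2.326 × 12.0 / 4.4)²
  = (6.343636)²
  = 40.2417

Round up to the nearest whole number: n = 41

41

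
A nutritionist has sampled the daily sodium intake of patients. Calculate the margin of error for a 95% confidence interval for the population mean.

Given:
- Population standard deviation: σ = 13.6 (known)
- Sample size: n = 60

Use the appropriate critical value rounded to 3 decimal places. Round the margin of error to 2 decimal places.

The population standard deviation σ is known, so use the z-interval margin of error formula.

For 95% confidence, z* = 1.96 (from standard normal table)

Margin of error formula for z-interval: E = z* × σ/√n

E = 1.96 × 13.6/√60
  = 1.96 × 1.755752
  = 3.4413

Rounded to 2 decimal places:

3.44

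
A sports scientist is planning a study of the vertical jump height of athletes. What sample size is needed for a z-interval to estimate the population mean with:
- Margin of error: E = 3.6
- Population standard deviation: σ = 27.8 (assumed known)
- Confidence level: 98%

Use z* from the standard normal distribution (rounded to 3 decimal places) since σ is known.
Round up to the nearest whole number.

Using z* since population σ is known (z-interval formula).

For 98% confidence, z* = 2.326 (from standard normal table)

Sample size formula for z-interval: n = (z*σ/E)²

n = (2.326 × 27.8 / 3.6)²
  = (17.961889)²
  = 322.6295

Round up to the nearest whole number: n = 323

323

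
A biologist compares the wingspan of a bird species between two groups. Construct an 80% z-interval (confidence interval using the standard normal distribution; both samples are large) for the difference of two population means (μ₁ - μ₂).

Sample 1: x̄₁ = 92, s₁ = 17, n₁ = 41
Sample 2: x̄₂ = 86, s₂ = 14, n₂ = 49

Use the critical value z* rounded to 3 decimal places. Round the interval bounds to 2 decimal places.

Both samples are large (n₁ = 41 ≥ 30, n₂ = 49 ≥ 30), so a z-interval for the difference of means applies.

Point estimate: x̄₁ - x̄₂ = 92 - 86 = 6

Standard error: SE = √(s₁²/n₁ + s₂²/n₂)
= √(17²/41 + 14²/49)
= √(7.048780 + 4.000000)
= 3.323971

For 80% confidence, z* = 1.282 (from standard normal table)
Margin of error: E = z* × SE = 1.282 × 3.323971 = 4.2613

Z-interval: (x̄₁ - x̄₂) ± E = 6 ± 4.2613 = (1.7387, 10.2613)

Rounded to 2 decimal places:

(1.74, 10.26)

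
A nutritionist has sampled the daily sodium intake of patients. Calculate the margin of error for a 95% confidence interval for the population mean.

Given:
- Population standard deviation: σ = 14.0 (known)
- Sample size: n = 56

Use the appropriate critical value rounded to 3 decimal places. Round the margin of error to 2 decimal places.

The population standard deviation σ is known, so use the z-interval margin of error formula.

For 95% confidence, z* = 1.96 (from standard normal table)

Margin of error formula for z-interval: E = z* × σ/√n

E = 1.96 × 14.0/√56
  = 1.96 × 1.870829
  = 3.6668

Rounded to 2 decimal places:

3.67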